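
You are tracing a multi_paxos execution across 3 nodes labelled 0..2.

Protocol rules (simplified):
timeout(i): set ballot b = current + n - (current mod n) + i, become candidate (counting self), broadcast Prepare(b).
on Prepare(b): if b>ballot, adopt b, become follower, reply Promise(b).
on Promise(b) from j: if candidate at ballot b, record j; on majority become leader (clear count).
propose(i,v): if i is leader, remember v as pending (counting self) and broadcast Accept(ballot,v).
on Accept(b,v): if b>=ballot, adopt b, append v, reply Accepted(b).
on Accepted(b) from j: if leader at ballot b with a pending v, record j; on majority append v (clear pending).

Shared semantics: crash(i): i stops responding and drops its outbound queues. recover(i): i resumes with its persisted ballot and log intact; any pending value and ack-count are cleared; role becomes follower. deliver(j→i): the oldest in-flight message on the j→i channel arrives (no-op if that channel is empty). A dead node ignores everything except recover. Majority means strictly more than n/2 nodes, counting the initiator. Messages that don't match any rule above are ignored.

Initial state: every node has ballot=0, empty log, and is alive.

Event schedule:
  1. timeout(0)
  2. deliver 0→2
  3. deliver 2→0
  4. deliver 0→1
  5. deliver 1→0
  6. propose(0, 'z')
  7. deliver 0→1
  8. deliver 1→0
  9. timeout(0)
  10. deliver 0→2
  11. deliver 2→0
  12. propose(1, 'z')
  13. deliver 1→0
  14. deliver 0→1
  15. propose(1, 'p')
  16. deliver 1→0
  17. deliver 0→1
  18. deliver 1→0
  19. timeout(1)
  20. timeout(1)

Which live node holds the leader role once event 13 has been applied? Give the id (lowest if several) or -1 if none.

step 1 timeout(0): 0={cand,b=3,log=-}
step 2 deliver 0→2: 2={foll,b=3,log=-}
step 3 deliver 2→0: 0={lead,b=3,log=-}
step 4 deliver 0→1: 1={foll,b=3,log=-}
step 5 deliver 1→0: —
step 6 propose(0,'z'): —
step 7 deliver 0→1: 1={foll,b=3,log=z}
step 8 deliver 1→0: 0={lead,b=3,log=z}
step 9 timeout(0): 0={cand,b=6,log=z}
step 10 deliver 0→2: 2={foll,b=3,log=z}
step 11 deliver 2→0: —
step 12 propose(1,'z'): —
step 13 deliver 1→0: —

-1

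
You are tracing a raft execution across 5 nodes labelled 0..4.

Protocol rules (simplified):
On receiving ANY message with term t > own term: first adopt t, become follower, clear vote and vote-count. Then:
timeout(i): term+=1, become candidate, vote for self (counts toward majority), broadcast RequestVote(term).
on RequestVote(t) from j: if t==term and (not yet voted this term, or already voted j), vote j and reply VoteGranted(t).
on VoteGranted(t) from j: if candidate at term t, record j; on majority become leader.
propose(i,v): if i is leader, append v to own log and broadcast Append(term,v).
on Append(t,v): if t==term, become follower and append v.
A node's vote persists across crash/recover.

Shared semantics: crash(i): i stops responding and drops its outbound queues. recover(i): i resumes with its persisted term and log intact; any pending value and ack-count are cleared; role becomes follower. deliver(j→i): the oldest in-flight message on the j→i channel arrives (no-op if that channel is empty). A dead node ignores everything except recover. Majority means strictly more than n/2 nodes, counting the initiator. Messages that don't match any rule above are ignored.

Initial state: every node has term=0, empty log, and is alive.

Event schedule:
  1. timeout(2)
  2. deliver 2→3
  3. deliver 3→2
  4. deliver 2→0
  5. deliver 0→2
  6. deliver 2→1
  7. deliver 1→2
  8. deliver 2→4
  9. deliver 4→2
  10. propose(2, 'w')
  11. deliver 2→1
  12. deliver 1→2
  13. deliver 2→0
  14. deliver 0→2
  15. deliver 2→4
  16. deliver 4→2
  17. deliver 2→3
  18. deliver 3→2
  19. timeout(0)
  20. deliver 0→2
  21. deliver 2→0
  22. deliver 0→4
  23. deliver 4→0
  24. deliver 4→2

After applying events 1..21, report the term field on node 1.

1

step 1 timeout(2): 2={cand,t=1,log=-}
step 2 deliver 2→3: 3={foll,t=1,log=-}
step 3 deliver 3→2: —
step 4 deliver 2→0: 0={foll,t=1,log=-}
step 5 deliver 0→2: 2={lead,t=1,log=-}
step 6 deliver 2→1: 1={foll,t=1,log=-}
step 7 deliver 1→2: —
step 8 deliver 2→4: 4={foll,t=1,log=-}
step 9 deliver 4→2: —
step 10 propose(2,'w'): 2={lead,t=1,log=w}
step 11 deliver 2→1: 1={foll,t=1,log=w}
step 12 deliver 1→2: —
step 13 deliver 2→0: 0={foll,t=1,log=w}
step 14 deliver 0→2: —
step 15 deliver 2→4: 4={foll,t=1,log=w}
step 16 deliver 4→2: —
step 17 deliver 2→3: 3={foll,t=1,log=w}
step 18 deliver 3→2: —
step 19 timeout(0): 0={cand,t=2,log=w}
step 20 deliver 0→2: 2={foll,t=2,log=w}
step 21 deliver 2→0: —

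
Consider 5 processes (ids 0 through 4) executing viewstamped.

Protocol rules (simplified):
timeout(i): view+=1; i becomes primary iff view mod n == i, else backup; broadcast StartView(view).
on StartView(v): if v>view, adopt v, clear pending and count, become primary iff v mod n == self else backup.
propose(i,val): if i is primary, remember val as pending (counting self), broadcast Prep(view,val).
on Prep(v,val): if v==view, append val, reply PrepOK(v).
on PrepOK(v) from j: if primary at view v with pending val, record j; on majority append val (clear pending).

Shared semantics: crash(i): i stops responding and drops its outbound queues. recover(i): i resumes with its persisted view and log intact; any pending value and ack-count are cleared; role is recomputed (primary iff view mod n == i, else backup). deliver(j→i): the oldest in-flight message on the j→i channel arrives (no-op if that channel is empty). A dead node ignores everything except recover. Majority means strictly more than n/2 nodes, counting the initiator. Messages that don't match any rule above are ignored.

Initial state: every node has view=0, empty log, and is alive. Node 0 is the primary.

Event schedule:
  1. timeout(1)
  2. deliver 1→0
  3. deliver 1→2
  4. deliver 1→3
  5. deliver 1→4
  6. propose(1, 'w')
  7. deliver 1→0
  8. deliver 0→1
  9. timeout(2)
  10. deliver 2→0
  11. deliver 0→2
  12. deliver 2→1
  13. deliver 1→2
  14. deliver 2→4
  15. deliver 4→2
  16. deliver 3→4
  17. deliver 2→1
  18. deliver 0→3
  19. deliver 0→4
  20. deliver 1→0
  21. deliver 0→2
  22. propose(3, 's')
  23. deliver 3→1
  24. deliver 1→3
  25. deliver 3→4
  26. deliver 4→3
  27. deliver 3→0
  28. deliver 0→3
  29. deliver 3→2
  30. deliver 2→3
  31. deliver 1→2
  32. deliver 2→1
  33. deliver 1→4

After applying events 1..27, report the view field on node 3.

1. timeout(1):  <1:prim v1 ->
2. deliver 1→0:  <0:back v1 ->
3. deliver 1→2:  <2:back v1 ->
4. deliver 1→3:  <3:back v1 ->
5. deliver 1→4:  <4:back v1 ->
6. propose(1,'w'):  nop
7. deliver 1→0:  <0:back v1 w>
8. deliver 0→1:  nop
9. timeout(2):  <2:prim v2 ->
10. deliver 2→0:  <0:back v2 w>
11. deliver 0→2:  nop
12. deliver 2→1:  <1:back v2 ->
13. deliver 1→2:  nop
14. deliver 2→4:  <4:back v2 ->
15. deliver 4→2:  nop
16. deliver 3→4:  nop
17. deliver 2→1:  nop
18. deliver 0→3:  nop
19. deliver 0→4:  nop
20. deliver 1→0:  nop
21. deliver 0→2:  nop
22. propose(3,'s'):  nop
23. deliver 3→1:  nop
24. deliver 1→3:  <3:back v1 w>
25. deliver 3→4:  nop
26. deliver 4→3:  nop
27. deliver 3→0:  nop

1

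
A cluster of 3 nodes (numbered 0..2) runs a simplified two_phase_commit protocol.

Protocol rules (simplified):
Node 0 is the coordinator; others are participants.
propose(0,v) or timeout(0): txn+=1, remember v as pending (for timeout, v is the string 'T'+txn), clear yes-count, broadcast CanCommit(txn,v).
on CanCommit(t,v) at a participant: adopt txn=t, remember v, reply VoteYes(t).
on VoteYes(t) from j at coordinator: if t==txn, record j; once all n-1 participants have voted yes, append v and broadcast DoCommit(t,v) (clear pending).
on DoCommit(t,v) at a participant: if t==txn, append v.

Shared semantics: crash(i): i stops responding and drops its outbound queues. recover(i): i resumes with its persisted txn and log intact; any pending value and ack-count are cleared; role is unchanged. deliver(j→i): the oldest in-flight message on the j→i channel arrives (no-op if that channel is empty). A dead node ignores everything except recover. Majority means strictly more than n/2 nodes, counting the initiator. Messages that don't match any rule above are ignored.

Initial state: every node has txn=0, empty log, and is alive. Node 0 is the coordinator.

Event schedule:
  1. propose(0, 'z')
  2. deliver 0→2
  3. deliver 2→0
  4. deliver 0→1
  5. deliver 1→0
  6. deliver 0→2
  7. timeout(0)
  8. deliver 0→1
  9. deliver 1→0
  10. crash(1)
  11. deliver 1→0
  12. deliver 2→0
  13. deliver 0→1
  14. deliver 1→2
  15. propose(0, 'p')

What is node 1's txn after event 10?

[1] propose(0,'z') → N0(coor t1 [-])
[2] deliver 0→2 → N2(part t1 [-])
[3] deliver 2→0 → ∅
[4] deliver 0→1 → N1(part t1 [-])
[5] deliver 1→0 → N0(coor t1 [z])
[6] deliver 0→2 → N2(part t1 [z])
[7] timeout(0) → N0(coor t2 [z])
[8] deliver 0→1 → N1(part t1 [z])
[9] deliver 1→0 → ∅
[10] crash(1) → N1(✗part t1 [z])

1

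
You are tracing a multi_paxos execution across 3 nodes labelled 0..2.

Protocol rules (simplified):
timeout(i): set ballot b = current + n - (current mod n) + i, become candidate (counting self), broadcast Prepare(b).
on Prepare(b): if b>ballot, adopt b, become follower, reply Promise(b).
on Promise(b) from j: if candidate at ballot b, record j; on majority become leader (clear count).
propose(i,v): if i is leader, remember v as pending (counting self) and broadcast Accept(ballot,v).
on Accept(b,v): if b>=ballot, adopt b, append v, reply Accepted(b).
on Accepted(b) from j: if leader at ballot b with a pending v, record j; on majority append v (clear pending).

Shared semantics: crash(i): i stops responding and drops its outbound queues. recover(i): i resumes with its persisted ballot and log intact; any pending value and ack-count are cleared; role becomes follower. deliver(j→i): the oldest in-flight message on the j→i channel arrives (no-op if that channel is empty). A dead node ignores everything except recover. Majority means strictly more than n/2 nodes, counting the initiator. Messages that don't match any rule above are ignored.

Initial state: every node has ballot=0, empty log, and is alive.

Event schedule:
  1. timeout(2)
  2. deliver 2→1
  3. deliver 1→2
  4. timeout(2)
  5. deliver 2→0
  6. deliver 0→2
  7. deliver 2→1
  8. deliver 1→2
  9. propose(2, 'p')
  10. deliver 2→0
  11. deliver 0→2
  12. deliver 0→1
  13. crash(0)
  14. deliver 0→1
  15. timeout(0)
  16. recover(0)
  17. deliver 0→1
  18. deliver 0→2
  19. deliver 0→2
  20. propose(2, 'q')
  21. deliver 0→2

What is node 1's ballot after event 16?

8

[1] timeout(2) → N2(cand b5 [-])
[2] deliver 2→1 → N1(foll b5 [-])
[3] deliver 1→2 → N2(lead b5 [-])
[4] timeout(2) → N2(cand b8 [-])
[5] deliver 2→0 → N0(foll b5 [-])
[6] deliver 0→2 → ∅
[7] deliver 2→1 → N1(foll b8 [-])
[8] deliver 1→2 → N2(lead b8 [-])
[9] propose(2,'p') → ∅
[10] deliver 2→0 → N0(foll b8 [-])
[11] deliver 0→2 → ∅
[12] deliver 0→1 → ∅
[13] crash(0) → N0(✗foll b8 [-])
[14] deliver 0→1 → ∅
[15] timeout(0) → ∅
[16] recover(0) → N0(foll b8 [-])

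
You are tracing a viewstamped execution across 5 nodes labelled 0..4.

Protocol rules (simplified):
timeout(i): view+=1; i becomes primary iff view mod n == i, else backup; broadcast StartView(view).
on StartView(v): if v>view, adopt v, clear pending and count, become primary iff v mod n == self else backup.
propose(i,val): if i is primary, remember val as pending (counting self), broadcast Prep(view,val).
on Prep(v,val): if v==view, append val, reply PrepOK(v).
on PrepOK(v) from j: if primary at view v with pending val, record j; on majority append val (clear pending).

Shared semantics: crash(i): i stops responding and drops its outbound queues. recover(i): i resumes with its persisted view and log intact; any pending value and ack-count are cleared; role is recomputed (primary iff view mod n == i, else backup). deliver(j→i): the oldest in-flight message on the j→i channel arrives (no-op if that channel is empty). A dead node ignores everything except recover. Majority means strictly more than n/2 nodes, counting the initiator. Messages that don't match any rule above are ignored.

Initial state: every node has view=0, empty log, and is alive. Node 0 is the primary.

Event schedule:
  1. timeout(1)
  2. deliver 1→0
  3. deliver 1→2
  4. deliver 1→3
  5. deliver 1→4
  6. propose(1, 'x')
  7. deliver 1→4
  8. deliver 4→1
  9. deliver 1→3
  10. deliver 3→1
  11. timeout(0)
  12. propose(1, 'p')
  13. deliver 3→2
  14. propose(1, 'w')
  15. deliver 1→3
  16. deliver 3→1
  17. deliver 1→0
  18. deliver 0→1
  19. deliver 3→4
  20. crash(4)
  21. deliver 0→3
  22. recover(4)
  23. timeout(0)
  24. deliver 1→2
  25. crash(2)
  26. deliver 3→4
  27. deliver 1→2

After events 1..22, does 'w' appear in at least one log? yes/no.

no

[1] timeout(1) → N1(prim v1 [-])
[2] deliver 1→0 → N0(back v1 [-])
[3] deliver 1→2 → N2(back v1 [-])
[4] deliver 1→3 → N3(back v1 [-])
[5] deliver 1→4 → N4(back v1 [-])
[6] propose(1,'x') → ∅
[7] deliver 1→4 → N4(back v1 [x])
[8] deliver 4→1 → ∅
[9] deliver 1→3 → N3(back v1 [x])
[10] deliver 3→1 → N1(prim v1 [x])
[11] timeout(0) → N0(back v2 [-])
[12] propose(1,'p') → ∅
[13] deliver 3→2 → ∅
[14] propose(1,'w') → ∅
[15] deliver 1→3 → N3(back v1 [x,p])
[16] deliver 3→1 → ∅
[17] deliver 1→0 → ∅
[18] deliver 0→1 → N1(back v2 [x])
[19] deliver 3→4 → ∅
[20] crash(4) → N4(✗back v1 [x])
[21] deliver 0→3 → N3(back v2 [x,p])
[22] recover(4) → N4(back v1 [x])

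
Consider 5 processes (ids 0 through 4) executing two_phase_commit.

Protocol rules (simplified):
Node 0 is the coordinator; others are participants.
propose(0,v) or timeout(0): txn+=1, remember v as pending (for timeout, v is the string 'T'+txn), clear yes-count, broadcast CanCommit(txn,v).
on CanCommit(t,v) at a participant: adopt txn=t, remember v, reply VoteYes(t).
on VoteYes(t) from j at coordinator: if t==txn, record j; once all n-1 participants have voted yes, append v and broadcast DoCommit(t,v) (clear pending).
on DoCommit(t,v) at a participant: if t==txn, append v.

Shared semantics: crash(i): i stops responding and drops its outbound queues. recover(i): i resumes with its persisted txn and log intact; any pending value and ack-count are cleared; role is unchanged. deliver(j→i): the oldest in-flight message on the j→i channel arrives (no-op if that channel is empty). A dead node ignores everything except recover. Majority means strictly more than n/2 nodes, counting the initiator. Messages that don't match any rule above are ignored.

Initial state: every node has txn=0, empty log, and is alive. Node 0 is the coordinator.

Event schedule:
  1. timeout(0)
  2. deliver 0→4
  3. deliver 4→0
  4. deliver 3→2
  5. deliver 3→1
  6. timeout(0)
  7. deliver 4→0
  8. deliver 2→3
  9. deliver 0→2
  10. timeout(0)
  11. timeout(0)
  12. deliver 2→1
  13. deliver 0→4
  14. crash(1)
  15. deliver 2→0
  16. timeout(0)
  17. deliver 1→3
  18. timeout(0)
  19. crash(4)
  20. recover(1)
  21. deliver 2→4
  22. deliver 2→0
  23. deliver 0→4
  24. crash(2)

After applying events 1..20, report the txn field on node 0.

6

after 1 — timeout(0): n0:coor/t1/[-]
after 2 — deliver 0→4: n4:part/t1/[-]
after 3 — deliver 4→0: ·
after 4 — deliver 3→2: ·
after 5 — deliver 3→1: ·
after 6 — timeout(0): n0:coor/t2/[-]
after 7 — deliver 4→0: ·
after 8 — deliver 2→3: ·
after 9 — deliver 0→2: n2:part/t1/[-]
after 10 — timeout(0): n0:coor/t3/[-]
after 11 — timeout(0): n0:coor/t4/[-]
after 12 — deliver 2→1: ·
after 13 — deliver 0→4: n4:part/t2/[-]
after 14 — crash(1): n1:✗part/t0/[-]
after 15 — deliver 2→0: ·
after 16 — timeout(0): n0:coor/t5/[-]
after 17 — deliver 1→3: ·
after 18 — timeout(0): n0:coor/t6/[-]
after 19 — crash(4): n4:✗part/t2/[-]
after 20 — recover(1): n1:part/t0/[-]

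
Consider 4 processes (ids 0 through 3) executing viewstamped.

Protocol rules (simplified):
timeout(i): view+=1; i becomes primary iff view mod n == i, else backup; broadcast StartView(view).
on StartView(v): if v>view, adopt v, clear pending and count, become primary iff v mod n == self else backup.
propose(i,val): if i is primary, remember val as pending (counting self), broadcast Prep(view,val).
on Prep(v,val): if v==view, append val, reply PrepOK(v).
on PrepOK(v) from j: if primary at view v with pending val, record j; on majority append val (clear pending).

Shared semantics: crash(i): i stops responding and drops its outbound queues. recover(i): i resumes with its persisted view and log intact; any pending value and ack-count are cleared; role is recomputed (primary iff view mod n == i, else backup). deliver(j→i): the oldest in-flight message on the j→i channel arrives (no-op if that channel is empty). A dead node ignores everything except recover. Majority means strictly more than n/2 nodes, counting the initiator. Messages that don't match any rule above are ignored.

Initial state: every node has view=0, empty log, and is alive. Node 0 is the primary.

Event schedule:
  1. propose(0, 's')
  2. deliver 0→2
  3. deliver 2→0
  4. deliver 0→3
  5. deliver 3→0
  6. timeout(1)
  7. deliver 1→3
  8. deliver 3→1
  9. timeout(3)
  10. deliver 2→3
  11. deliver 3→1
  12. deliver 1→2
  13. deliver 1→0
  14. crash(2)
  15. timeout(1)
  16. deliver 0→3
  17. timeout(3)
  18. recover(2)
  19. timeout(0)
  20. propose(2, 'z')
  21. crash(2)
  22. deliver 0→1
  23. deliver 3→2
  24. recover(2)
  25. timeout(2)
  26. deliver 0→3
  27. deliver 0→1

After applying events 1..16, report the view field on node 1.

3

[1] propose(0,'s') → ∅
[2] deliver 0→2 → N2(back v0 [s])
[3] deliver 2→0 → ∅
[4] deliver 0→3 → N3(back v0 [s])
[5] deliver 3→0 → N0(prim v0 [s])
[6] timeout(1) → N1(prim v1 [-])
[7] deliver 1→3 → N3(back v1 [s])
[8] deliver 3→1 → ∅
[9] timeout(3) → N3(back v2 [s])
[10] deliver 2→3 → ∅
[11] deliver 3→1 → N1(back v2 [-])
[12] deliver 1→2 → N2(back v1 [s])
[13] deliver 1→0 → N0(back v1 [s])
[14] crash(2) → N2(✗back v1 [s])
[15] timeout(1) → N1(back v3 [-])
[16] deliver 0→3 → ∅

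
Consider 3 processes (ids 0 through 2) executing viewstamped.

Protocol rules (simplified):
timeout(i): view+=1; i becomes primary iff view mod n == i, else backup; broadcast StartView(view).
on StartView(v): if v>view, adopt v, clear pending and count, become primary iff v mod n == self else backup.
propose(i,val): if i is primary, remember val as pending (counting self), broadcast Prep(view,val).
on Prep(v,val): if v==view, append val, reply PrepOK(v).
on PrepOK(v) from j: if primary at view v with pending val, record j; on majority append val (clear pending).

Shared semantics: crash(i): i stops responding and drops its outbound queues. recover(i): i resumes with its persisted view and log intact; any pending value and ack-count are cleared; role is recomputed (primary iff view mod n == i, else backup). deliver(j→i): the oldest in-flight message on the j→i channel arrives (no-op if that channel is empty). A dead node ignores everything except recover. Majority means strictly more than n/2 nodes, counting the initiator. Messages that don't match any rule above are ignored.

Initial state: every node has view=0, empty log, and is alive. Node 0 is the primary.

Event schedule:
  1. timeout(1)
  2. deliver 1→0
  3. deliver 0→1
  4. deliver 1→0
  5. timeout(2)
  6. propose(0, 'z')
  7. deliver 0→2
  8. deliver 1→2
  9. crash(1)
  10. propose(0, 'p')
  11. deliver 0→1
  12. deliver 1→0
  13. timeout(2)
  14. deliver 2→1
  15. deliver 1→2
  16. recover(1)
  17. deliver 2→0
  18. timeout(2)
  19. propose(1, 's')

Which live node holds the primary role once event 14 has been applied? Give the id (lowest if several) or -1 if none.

2

1. timeout(1):  <1:prim v1 ->
2. deliver 1→0:  <0:back v1 ->
3. deliver 0→1:  nop
4. deliver 1→0:  nop
5. timeout(2):  <2:back v1 ->
6. propose(0,'z'):  nop
7. deliver 0→2:  nop
8. deliver 1→2:  nop
9. crash(1):  <1:✗prim v1 ->
10. propose(0,'p'):  nop
11. deliver 0→1:  nop
12. deliver 1→0:  nop
13. timeout(2):  <2:prim v2 ->
14. deliver 2→1:  nop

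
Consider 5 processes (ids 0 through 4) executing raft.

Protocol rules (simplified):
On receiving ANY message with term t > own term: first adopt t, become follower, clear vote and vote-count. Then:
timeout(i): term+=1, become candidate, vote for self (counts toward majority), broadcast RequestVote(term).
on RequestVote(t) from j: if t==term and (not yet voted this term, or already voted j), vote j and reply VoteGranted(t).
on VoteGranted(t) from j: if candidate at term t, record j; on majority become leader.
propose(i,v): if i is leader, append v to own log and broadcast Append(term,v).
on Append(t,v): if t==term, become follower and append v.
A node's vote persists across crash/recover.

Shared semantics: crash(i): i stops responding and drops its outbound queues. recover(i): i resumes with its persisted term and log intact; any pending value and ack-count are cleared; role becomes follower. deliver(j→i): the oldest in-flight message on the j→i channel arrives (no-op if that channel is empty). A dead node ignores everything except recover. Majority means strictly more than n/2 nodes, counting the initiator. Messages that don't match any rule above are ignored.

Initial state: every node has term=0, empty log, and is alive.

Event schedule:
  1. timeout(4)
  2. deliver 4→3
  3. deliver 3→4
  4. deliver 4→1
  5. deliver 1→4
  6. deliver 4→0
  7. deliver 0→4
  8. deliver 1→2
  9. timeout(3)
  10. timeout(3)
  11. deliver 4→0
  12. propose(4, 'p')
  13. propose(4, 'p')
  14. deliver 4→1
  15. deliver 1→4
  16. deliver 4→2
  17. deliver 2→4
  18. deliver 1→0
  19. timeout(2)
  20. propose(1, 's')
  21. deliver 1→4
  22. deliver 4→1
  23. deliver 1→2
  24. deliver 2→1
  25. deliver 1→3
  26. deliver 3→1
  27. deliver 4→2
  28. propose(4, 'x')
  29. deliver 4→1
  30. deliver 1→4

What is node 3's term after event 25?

[1] timeout(4) → N4(cand t1 [-])
[2] deliver 4→3 → N3(foll t1 [-])
[3] deliver 3→4 → ∅
[4] deliver 4→1 → N1(foll t1 [-])
[5] deliver 1→4 → N4(lead t1 [-])
[6] deliver 4→0 → N0(foll t1 [-])
[7] deliver 0→4 → ∅
[8] deliver 1→2 → ∅
[9] timeout(3) → N3(cand t2 [-])
[10] timeout(3) → N3(cand t3 [-])
[11] deliver 4→0 → ∅
[12] propose(4,'p') → N4(lead t1 [p])
[13] propose(4,'p') → N4(lead t1 [p,p])
[14] deliver 4→1 → N1(foll t1 [p])
[15] deliver 1→4 → ∅
[16] deliver 4→2 → N2(foll t1 [-])
[17] deliver 2→4 → ∅
[18] deliver 1→0 → ∅
[19] timeout(2) → N2(cand t2 [-])
[20] propose(1,'s') → ∅
[21] deliver 1→4 → ∅
[22] deliver 4→1 → N1(foll t1 [p,p])
[23] deliver 1→2 → ∅
[24] deliver 2→1 → N1(foll t2 [p,p])
[25] deliver 1→3 → ∅

3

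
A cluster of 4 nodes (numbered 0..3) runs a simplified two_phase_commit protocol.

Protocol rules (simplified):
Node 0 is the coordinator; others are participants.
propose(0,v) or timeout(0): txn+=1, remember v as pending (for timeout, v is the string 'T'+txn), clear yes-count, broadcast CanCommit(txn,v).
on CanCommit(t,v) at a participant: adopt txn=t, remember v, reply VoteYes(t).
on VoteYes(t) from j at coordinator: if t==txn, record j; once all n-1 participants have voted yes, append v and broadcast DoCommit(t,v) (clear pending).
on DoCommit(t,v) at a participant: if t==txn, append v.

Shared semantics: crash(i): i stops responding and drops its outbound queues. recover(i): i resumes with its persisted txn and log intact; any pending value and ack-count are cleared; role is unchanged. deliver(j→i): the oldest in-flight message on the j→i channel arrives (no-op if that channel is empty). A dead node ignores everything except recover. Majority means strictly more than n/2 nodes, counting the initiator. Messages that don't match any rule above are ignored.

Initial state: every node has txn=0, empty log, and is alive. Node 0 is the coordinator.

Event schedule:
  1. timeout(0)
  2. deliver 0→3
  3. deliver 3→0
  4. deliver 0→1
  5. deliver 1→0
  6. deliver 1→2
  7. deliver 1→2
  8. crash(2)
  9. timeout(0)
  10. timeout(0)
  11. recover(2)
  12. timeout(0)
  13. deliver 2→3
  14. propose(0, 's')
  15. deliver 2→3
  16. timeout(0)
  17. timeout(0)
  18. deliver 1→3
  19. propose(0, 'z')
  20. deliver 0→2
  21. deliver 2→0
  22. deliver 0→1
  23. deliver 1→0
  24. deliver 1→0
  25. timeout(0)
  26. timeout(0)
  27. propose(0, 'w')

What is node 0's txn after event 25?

1. timeout(0):  <0:coor t1 ->
2. deliver 0→3:  <3:part t1 ->
3. deliver 3→0:  nop
4. deliver 0→1:  <1:part t1 ->
5. deliver 1→0:  nop
6. deliver 1→2:  nop
7. deliver 1→2:  nop
8. crash(2):  <2:✗part t0 ->
9. timeout(0):  <0:coor t2 ->
10. timeout(0):  <0:coor t3 ->
11. recover(2):  <2:part t0 ->
12. timeout(0):  <0:coor t4 ->
13. deliver 2→3:  nop
14. propose(0,'s'):  <0:coor t5 ->
15. deliver 2→3:  nop
16. timeout(0):  <0:coor t6 ->
17. timeout(0):  <0:coor t7 ->
18. deliver 1→3:  nop
19. propose(0,'z'):  <0:coor t8 ->
20. deliver 0→2:  <2:part t1 ->
21. deliver 2→0:  nop
22. deliver 0→1:  <1:part t2 ->
23. deliver 1→0:  nop
24. deliver 1→0:  nop
25. timeout(0):  <0:coor t9 ->

9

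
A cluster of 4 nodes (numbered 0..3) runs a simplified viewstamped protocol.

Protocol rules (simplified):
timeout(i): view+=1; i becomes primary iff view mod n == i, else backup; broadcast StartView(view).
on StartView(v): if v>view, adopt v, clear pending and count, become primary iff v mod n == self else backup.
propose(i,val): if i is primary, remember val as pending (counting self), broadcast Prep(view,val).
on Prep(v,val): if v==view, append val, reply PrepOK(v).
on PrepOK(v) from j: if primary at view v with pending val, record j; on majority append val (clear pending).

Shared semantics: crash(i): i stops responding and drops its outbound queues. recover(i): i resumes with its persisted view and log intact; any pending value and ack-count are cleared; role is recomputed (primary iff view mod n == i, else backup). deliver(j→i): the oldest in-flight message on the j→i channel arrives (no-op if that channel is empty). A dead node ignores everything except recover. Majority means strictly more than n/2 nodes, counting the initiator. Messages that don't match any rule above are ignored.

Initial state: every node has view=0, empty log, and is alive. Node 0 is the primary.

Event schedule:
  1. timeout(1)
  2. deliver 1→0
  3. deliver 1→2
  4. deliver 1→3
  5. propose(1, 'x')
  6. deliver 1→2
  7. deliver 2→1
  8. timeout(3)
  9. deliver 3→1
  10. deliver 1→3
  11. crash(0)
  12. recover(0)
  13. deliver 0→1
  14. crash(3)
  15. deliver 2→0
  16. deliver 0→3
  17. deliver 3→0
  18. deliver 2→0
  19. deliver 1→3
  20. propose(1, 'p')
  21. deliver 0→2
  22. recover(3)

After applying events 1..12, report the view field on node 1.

after 1 — timeout(1): n1:prim/v1/[-]
after 2 — deliver 1→0: n0:back/v1/[-]
after 3 — deliver 1→2: n2:back/v1/[-]
after 4 — deliver 1→3: n3:back/v1/[-]
after 5 — propose(1,'x'): ·
after 6 — deliver 1→2: n2:back/v1/[x]
after 7 — deliver 2→1: ·
after 8 — timeout(3): n3:back/v2/[-]
after 9 — deliver 3→1: n1:back/v2/[-]
after 10 — deliver 1→3: ·
after 11 — crash(0): n0:✗back/v1/[-]
after 12 — recover(0): n0:back/v1/[-]

2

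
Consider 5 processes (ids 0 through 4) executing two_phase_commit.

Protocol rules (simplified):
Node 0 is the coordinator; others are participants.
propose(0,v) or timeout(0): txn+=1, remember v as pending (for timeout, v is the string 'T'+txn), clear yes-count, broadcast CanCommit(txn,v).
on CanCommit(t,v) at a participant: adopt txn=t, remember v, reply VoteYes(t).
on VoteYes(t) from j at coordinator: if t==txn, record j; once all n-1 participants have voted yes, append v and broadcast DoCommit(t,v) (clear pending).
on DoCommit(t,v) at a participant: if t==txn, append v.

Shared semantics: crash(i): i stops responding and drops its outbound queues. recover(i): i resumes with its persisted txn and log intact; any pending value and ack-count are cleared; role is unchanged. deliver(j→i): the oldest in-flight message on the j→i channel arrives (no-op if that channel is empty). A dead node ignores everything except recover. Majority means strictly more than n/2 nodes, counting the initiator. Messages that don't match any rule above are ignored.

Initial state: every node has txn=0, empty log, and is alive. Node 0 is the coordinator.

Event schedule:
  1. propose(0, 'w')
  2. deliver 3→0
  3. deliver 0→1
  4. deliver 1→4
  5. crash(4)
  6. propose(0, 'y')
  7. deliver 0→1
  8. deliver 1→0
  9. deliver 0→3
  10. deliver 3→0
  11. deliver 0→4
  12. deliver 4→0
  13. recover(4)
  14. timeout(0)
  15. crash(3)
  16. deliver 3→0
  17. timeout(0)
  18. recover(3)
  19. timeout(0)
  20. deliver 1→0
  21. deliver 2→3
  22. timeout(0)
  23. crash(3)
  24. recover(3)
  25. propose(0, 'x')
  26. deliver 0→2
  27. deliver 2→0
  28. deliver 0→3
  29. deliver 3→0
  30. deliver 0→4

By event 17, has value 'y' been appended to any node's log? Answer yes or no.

no

1. propose(0,'w'):  <0:coor t1 ->
2. deliver 3→0:  nop
3. deliver 0→1:  <1:part t1 ->
4. deliver 1→4:  nop
5. crash(4):  <4:✗part t0 ->
6. propose(0,'y'):  <0:coor t2 ->
7. deliver 0→1:  <1:part t2 ->
8. deliver 1→0:  nop
9. deliver 0→3:  <3:part t1 ->
10. deliver 3→0:  nop
11. deliver 0→4:  nop
12. deliver 4→0:  nop
13. recover(4):  <4:part t0 ->
14. timeout(0):  <0:coor t3 ->
15. crash(3):  <3:✗part t1 ->
16. deliver 3→0:  nop
17. timeout(0):  <0:coor t4 ->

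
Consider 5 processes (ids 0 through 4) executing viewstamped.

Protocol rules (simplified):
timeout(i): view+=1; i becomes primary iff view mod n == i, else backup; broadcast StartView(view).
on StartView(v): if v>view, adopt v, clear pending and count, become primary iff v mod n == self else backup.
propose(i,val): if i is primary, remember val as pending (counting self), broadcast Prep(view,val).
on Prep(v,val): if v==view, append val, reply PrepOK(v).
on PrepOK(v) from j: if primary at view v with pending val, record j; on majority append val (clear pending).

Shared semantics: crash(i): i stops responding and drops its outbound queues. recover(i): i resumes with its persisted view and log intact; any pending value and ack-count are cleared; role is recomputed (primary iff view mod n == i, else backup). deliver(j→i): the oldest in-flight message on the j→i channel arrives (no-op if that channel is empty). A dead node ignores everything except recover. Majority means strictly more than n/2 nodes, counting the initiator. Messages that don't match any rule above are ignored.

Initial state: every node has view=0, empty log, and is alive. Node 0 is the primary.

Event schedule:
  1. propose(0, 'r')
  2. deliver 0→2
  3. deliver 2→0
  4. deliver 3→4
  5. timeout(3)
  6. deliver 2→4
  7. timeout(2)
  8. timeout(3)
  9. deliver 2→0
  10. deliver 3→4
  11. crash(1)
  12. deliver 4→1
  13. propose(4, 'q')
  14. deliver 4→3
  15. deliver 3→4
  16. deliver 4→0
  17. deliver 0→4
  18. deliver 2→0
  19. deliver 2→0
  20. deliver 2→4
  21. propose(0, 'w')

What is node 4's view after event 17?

2

1. propose(0,'r'):  nop
2. deliver 0→2:  <2:back v0 r>
3. deliver 2→0:  nop
4. deliver 3→4:  nop
5. timeout(3):  <3:back v1 ->
6. deliver 2→4:  nop
7. timeout(2):  <2:back v1 r>
8. timeout(3):  <3:back v2 ->
9. deliver 2→0:  <0:back v1 ->
10. deliver 3→4:  <4:back v1 ->
11. crash(1):  <1:✗back v0 ->
12. deliver 4→1:  nop
13. propose(4,'q'):  nop
14. deliver 4→3:  nop
15. deliver 3→4:  <4:back v2 ->
16. deliver 4→0:  nop
17. deliver 0→4:  nop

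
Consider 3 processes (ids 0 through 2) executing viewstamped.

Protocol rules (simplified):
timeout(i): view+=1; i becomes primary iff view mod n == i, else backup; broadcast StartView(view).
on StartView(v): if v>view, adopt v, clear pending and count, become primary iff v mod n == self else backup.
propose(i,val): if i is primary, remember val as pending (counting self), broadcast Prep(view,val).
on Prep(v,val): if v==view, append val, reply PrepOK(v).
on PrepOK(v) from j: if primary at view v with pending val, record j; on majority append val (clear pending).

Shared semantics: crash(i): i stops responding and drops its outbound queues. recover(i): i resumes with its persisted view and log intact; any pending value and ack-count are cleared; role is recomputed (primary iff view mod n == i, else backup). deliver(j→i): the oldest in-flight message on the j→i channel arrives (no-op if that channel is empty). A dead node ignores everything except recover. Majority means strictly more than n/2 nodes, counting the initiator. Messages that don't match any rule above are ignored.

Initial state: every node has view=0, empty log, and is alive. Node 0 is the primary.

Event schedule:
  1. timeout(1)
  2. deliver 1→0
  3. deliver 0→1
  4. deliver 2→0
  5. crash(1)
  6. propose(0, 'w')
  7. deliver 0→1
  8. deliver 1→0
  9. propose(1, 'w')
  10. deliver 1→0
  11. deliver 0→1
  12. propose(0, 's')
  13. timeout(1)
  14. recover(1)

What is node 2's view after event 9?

e1 timeout(1): 1[prim,v=1,-]
e2 deliver 1→0: 0[back,v=1,-]
e3 deliver 0→1: ·
e4 deliver 2→0: ·
e5 crash(1): 1[✗prim,v=1,-]
e6 propose(0,'w'): ·
e7 deliver 0→1: ·
e8 deliver 1→0: ·
e9 propose(1,'w'): ·

0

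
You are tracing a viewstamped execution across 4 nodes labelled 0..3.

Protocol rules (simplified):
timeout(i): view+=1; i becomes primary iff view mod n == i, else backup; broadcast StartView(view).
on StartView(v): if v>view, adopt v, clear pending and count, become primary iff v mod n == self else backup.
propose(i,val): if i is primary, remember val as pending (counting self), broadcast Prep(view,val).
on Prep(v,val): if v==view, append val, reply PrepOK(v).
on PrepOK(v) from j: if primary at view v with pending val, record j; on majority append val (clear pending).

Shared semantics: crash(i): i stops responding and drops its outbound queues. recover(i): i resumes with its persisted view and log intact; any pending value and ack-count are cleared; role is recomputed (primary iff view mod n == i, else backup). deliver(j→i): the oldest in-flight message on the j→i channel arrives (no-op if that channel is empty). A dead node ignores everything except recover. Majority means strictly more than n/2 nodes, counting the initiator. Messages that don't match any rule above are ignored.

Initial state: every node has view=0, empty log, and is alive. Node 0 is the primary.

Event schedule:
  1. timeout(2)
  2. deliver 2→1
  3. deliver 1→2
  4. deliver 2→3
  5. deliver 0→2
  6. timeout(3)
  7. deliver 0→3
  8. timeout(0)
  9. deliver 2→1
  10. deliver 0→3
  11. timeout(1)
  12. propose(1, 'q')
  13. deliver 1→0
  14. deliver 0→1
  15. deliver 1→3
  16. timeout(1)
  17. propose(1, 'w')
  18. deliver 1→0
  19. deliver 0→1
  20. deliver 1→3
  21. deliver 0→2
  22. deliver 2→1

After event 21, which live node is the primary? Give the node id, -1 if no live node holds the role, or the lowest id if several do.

3

e1 timeout(2): 2[back,v=1,-]
e2 deliver 2→1: 1[prim,v=1,-]
e3 deliver 1→2: ·
e4 deliver 2→3: 3[back,v=1,-]
e5 deliver 0→2: ·
e6 timeout(3): 3[back,v=2,-]
e7 deliver 0→3: ·
e8 timeout(0): 0[back,v=1,-]
e9 deliver 2→1: ·
e10 deliver 0→3: ·
e11 timeout(1): 1[back,v=2,-]
e12 propose(1,'q'): ·
e13 deliver 1→0: 0[back,v=2,-]
e14 deliver 0→1: ·
e15 deliver 1→3: ·
e16 timeout(1): 1[back,v=3,-]
e17 propose(1,'w'): ·
e18 deliver 1→0: 0[back,v=3,-]
e19 deliver 0→1: ·
e20 deliver 1→3: 3[prim,v=3,-]
e21 deliver 0→2: ·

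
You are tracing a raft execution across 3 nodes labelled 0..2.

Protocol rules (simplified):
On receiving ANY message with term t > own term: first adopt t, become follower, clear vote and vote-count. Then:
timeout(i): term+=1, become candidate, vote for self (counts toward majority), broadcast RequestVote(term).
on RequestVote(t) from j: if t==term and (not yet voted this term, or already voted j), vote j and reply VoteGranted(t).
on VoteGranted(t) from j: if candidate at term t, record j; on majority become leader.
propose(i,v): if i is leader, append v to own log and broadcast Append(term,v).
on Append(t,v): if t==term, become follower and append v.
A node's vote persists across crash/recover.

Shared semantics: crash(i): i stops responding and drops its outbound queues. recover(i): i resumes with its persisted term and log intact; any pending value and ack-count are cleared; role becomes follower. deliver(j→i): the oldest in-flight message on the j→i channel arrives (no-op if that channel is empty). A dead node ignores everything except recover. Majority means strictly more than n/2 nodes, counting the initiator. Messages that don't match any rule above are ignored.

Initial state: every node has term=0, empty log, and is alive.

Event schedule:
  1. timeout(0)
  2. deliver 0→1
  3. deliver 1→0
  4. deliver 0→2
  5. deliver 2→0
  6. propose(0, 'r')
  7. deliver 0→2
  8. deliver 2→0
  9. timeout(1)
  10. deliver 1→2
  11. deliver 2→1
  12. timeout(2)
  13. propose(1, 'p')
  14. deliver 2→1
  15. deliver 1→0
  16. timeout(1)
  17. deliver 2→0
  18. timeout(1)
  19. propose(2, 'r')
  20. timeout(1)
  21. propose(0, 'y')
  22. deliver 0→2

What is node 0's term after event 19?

step 1 timeout(0): 0={cand,t=1,log=-}
step 2 deliver 0→1: 1={foll,t=1,log=-}
step 3 deliver 1→0: 0={lead,t=1,log=-}
step 4 deliver 0→2: 2={foll,t=1,log=-}
step 5 deliver 2→0: —
step 6 propose(0,'r'): 0={lead,t=1,log=r}
step 7 deliver 0→2: 2={foll,t=1,log=r}
step 8 deliver 2→0: —
step 9 timeout(1): 1={cand,t=2,log=-}
step 10 deliver 1→2: 2={foll,t=2,log=r}
step 11 deliver 2→1: 1={lead,t=2,log=-}
step 12 timeout(2): 2={cand,t=3,log=r}
step 13 propose(1,'p'): 1={lead,t=2,log=p}
step 14 deliver 2→1: 1={foll,t=3,log=p}
step 15 deliver 1→0: 0={foll,t=2,log=r}
step 16 timeout(1): 1={cand,t=4,log=p}
step 17 deliver 2→0: 0={foll,t=3,log=r}
step 18 timeout(1): 1={cand,t=5,log=p}
step 19 propose(2,'r'): —

3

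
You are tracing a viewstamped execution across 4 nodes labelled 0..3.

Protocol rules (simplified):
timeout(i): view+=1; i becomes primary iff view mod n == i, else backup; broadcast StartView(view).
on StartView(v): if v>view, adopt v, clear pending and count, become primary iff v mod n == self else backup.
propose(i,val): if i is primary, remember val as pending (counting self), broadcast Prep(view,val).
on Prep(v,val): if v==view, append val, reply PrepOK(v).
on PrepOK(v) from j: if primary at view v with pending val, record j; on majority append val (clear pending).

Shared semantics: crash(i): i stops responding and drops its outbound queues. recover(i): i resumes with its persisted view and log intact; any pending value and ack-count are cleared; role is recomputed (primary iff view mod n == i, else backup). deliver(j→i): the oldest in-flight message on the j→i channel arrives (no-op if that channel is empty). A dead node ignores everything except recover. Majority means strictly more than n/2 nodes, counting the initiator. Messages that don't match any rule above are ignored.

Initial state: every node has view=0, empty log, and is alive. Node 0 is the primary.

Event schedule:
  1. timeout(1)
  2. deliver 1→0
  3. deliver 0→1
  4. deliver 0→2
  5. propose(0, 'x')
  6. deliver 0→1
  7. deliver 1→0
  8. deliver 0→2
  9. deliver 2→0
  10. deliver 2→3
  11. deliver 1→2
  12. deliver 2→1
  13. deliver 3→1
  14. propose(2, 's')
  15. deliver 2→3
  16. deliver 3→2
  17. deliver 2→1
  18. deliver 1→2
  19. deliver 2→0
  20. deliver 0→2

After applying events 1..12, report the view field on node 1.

step 1 timeout(1): 1={prim,v=1,log=-}
step 2 deliver 1→0: 0={back,v=1,log=-}
step 3 deliver 0→1: —
step 4 deliver 0→2: —
step 5 propose(0,'x'): —
step 6 deliver 0→1: —
step 7 deliver 1→0: —
step 8 deliver 0→2: —
step 9 deliver 2→0: —
step 10 deliver 2→3: —
step 11 deliver 1→2: 2={back,v=1,log=-}
step 12 deliver 2→1: —

1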